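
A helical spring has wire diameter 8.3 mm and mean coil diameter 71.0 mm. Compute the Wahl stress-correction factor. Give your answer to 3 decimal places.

C = D/d = 71.0/8.3 = 8.5542
K_W = (4C−1)/(4C−4) + 0.615/C = 33.217/30.217 + 0.0719 = 1.1712

1.171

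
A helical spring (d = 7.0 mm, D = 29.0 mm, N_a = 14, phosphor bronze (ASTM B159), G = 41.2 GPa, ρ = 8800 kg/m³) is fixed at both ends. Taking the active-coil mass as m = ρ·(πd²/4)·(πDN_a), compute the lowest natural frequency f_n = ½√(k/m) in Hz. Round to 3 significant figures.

145 Hz

k = Gd⁴/(8D³N_a) = (41.2×10³)(7.0⁴)/(8·29.0³·14) = 36.214 N/mm = 36214 N/m
Wire length L = πDN_a = π·29.0·14 = 1275.5 mm
m = ρ·(πd²/4)·L = 8800 × 38.485×10⁻⁶ m² × 1.2755 m = 0.43196 kg
f_n = ½√(k/m) = 0.5·√(36214/0.43196) = 0.5·√(83836) = 144.77 Hz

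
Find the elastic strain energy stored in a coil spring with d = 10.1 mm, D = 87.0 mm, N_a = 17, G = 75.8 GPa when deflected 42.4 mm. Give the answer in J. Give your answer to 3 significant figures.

k = Gd⁴/(8D³N_a) = (75.8×10³)(10.1⁴)/(8·87.0³·17) = 8.8076 N/mm
U = ½kδ² = 0.5 × 8.8076 × 42.4² = 7917 N·mm = 7.917 J

7.92 J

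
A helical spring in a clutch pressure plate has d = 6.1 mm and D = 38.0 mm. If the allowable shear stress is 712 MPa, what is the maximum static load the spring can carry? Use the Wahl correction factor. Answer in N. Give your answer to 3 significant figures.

C = D/d = 38.0/6.1 = 6.2295
K_W = (4C−1)/(4C−4) + 0.615/C = 23.918/20.918 + 0.0987 = 1.2421
τ_max = K·8FD/(πd³) → F_max = τ_allow·πd³/(8DK)
F_max = 712·π·6.1³/(8·38.0·1.2421) = 5.0771e+05/377.61 = 1344.5 N

1340 N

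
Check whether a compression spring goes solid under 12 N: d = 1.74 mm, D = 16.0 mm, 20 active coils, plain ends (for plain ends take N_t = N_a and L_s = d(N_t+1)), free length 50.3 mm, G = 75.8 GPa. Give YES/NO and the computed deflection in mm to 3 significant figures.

k = Gd⁴/(8D³N_a) = (75.8×10³)(1.74⁴)/(8·16.0³·20) = 1.0602 N/mm
N_t = 20; L_s = 1.74·21 = 36.54 mm; δ_solid = L₀ − L_s = 50.3 − 36.54 = 13.76 mm
δ = F/k = 12/1.0602 = 11.319 mm
δ < δ_solid → spring does not go solid

NO, δ = 11.3 mm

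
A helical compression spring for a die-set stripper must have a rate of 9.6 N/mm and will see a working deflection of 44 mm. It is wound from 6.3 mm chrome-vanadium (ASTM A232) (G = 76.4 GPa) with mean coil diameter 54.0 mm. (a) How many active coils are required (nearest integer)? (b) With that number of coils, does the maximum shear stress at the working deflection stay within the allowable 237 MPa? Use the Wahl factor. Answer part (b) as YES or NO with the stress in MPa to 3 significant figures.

N_a = Gd⁴/(8D³k) = (76.4×10³)(6.3⁴)/(8·54.0³·9.6) = 9.952 → N_a = 10
Actual rate k = Gd⁴/(8D³·10) = 9.554 N/mm
Working load F = kδ = 9.554·44 = 420.38 N
C = 54.0/6.3 = 8.5714; K_W = (4C−1)/(4C−4)+0.615/C = 1.1708
τ_max = K_W·8FD/(πd³) = 1.1708·231.18 = 270.67 MPa
τ_max > 237 MPa → exceeds allowable

(a) 10 coils; (b) NO, τ_max = 271 MPa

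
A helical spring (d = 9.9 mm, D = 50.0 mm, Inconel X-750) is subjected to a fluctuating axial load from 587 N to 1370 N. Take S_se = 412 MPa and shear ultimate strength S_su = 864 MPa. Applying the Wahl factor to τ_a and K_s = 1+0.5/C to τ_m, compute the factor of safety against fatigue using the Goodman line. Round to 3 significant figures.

3.06

C = D/d = 50.0/9.9 = 5.0505; K_W = (4C−1)/(4C−4)+0.615/C = 1.3069; K_s = 1+0.5/C = 1.0990
F_a = (F_max−F_min)/2 = 391.5 N; F_m = (F_max+F_min)/2 = 978.5 N
τ_a = K_W·8F_aD/(πd³) = 1.3069 × 51.373 = 67.141 MPa
τ_m = K_s·8F_mD/(πd³) = 1.0990 × 128.4 = 141.11 MPa
Goodman: 1/n_f = τ_a/S_se + τ_m/S_su = 67.141/412 + 141.11/864 = 0.16296 + 0.16332 = 0.32629
n_f = 1/0.32629 = 3.065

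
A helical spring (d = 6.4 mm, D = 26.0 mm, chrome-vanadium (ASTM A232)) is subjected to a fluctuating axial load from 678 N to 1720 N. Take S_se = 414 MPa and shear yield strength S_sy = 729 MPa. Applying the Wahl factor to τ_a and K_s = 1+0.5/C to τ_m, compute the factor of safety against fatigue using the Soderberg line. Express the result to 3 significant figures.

C = D/d = 26.0/6.4 = 4.0625; K_W = (4C−1)/(4C−4)+0.615/C = 1.3963; K_s = 1+0.5/C = 1.1231
F_a = (F_max−F_min)/2 = 521 N; F_m = (F_max+F_min)/2 = 1199 N
τ_a = K_W·8F_aD/(πd³) = 1.3963 × 131.59 = 183.73 MPa
τ_m = K_s·8F_mD/(πd³) = 1.1231 × 302.83 = 340.1 MPa
Soderberg: 1/n_f = τ_a/S_se + τ_m/S_sy = 183.73/414 + 340.1/729 = 0.44380 + 0.46652 = 0.91032
n_f = 1/0.91032 = 1.099

1.10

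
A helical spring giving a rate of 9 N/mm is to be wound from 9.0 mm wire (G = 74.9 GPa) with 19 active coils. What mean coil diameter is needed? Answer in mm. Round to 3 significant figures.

D = (Gd⁴/(8N_a·k))^(1/3) = (74.9×10³·9.0⁴/(8·19·9))^(1/3)
  = (359224)^(1/3) = 71.0867 mm

71.1 mm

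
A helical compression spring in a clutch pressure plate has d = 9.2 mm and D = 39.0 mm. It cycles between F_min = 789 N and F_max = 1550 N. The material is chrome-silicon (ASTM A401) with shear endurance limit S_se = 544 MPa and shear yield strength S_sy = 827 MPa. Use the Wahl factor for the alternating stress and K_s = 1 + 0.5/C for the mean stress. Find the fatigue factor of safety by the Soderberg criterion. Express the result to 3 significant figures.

3.08

C = D/d = 39.0/9.2 = 4.2391; K_W = (4C−1)/(4C−4)+0.615/C = 1.3766; K_s = 1+0.5/C = 1.1179
F_a = (F_max−F_min)/2 = 380.5 N; F_m = (F_max+F_min)/2 = 1169.5 N
τ_a = K_W·8F_aD/(πd³) = 1.3766 × 48.528 = 66.805 MPa
τ_m = K_s·8F_mD/(πd³) = 1.1179 × 149.16 = 166.75 MPa
Soderberg: 1/n_f = τ_a/S_se + τ_m/S_sy = 66.805/544 + 166.75/827 = 0.12280 + 0.20163 = 0.32443
n_f = 1/0.32443 = 3.082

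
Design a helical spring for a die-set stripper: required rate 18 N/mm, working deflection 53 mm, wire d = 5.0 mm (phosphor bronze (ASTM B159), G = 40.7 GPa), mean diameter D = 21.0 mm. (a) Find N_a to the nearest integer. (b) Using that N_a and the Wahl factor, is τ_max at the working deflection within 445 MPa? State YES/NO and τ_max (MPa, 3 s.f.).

N_a = Gd⁴/(8D³k) = (40.7×10³)(5.0⁴)/(8·21.0³·18) = 19.07 → N_a = 19
Actual rate k = Gd⁴/(8D³·19) = 18.071 N/mm
Working load F = kδ = 18.071·53 = 957.74 N
C = 21.0/5.0 = 4.2000; K_W = (4C−1)/(4C−4)+0.615/C = 1.3808
τ_max = K_W·8FD/(πd³) = 1.3808·409.73 = 565.76 MPa
τ_max > 445 MPa → exceeds allowable

(a) 19 coils; (b) NO, τ_max = 566 MPa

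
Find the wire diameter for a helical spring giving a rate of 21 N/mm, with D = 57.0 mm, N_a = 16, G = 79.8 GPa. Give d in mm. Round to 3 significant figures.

8.89 mm

d = (8D³N_a·k / G)^(1/4) = (8·57.0³·16·21 / (79.8×10³))^0.25
  = (6238.1)^0.25 = 8.8872 mm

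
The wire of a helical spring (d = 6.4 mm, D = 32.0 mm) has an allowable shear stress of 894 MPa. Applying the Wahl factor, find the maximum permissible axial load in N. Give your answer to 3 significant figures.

2190 N

C = D/d = 32.0/6.4 = 5.0000
K_W = (4C−1)/(4C−4) + 0.615/C = 19.000/16.000 + 0.1230 = 1.3105
τ_max = K·8FD/(πd³) → F_max = τ_allow·πd³/(8DK)
F_max = 894·π·6.4³/(8·32.0·1.3105) = 7.3625e+05/335.49 = 2194.6 N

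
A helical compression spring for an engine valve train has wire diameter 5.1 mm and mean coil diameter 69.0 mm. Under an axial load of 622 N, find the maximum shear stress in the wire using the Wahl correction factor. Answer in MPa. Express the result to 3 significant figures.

911 MPa

Spring index C = D/d = 69.0/5.1 = 13.5294
K_W = (4C−1)/(4C−4) + 0.615/C = 53.118/50.118 + 0.0455 = 1.1053
τ₀ = 8FD/(πd³) = 8·622·69.0/(π·5.1³) = 343344/416.74 = 823.89 MPa
τ_max = K·τ₀ = 1.1053 × 823.89 = 910.66 MPa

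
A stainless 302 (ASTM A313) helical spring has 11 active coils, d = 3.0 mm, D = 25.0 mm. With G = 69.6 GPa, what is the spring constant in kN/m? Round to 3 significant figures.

k = Gd⁴/(8D³N_a) = (69.6×10³ × 3.0⁴) / (8 × 25.0³ × 11)
  = 5.6376e+06 / 1.375e+06 = 4.1001 N/mm

4.10 kN/m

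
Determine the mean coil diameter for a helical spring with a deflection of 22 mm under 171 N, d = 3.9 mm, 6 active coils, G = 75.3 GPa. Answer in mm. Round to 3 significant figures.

Required rate k = F/δ = 171/22 = 7.7727 N/mm
D = (Gd⁴/(8N_a·k))^(1/3) = (75.3×10³·3.9⁴/(8·6·7.7727))^(1/3)
  = (46691.6)^(1/3) = 36.0092 mm

36.0 mm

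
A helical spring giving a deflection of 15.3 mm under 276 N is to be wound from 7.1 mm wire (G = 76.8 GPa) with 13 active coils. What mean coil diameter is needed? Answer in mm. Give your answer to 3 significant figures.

Required rate k = F/δ = 276/15.3 = 18.039 N/mm
D = (Gd⁴/(8N_a·k))^(1/3) = (76.8×10³·7.1⁴/(8·13·18.039))^(1/3)
  = (104026)^(1/3) = 47.0307 mm

47.0 mm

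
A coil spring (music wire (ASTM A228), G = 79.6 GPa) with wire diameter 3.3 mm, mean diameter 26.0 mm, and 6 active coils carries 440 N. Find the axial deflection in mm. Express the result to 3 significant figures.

k = Gd⁴/(8D³N_a) = (79.6×10³)(3.3⁴)/(8·26.0³·6) = 11.189 N/mm
δ = F/k = 440 / 11.189 = 39.323 mm

39.3 mm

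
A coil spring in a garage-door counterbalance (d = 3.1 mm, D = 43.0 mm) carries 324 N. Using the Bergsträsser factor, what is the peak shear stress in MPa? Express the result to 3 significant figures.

1300 MPa

Spring index C = D/d = 43.0/3.1 = 13.8710
K_B = (4C+2)/(4C−3) = 57.484/52.484 = 1.0953
τ₀ = 8FD/(πd³) = 8·324·43.0/(π·3.1³) = 111456/93.591 = 1190.9 MPa
τ_max = K·τ₀ = 1.0953 × 1190.9 = 1304.3 MPa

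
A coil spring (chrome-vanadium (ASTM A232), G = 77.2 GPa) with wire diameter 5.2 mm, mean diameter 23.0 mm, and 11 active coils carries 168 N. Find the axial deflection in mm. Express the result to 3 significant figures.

3.19 mm

k = Gd⁴/(8D³N_a) = (77.2×10³)(5.2⁴)/(8·23.0³·11) = 52.719 N/mm
δ = F/k = 168 / 52.719 = 3.1867 mm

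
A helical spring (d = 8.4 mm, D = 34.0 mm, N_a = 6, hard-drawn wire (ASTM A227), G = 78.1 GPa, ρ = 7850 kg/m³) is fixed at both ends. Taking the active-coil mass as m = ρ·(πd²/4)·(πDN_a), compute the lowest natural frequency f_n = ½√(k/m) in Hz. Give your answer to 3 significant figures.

430 Hz

k = Gd⁴/(8D³N_a) = (78.1×10³)(8.4⁴)/(8·34.0³·6) = 206.11 N/mm = 2.0611e+05 N/m
Wire length L = πDN_a = π·34.0·6 = 640.88 mm
m = ρ·(πd²/4)·L = 7850 × 55.418×10⁻⁶ m² × 0.64088 m = 0.2788 kg
f_n = ½√(k/m) = 0.5·√(2.0611e+05/0.2788) = 0.5·√(7.3925e+05) = 429.9 Hz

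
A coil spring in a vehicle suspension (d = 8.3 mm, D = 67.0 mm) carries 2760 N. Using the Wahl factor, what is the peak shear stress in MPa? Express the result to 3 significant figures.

974 MPa

Spring index C = D/d = 67.0/8.3 = 8.0723
K_W = (4C−1)/(4C−4) + 0.615/C = 31.289/28.289 + 0.0762 = 1.1822
τ₀ = 8FD/(πd³) = 8·2760·67.0/(π·8.3³) = 1.47936e+06/1796.3 = 823.55 MPa
τ_max = K·τ₀ = 1.1822 × 823.55 = 973.63 MPa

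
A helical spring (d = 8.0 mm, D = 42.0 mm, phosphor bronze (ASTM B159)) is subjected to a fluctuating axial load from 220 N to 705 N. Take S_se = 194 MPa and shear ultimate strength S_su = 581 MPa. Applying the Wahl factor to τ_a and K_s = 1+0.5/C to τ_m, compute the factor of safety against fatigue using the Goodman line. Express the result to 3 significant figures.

1.92

C = D/d = 42.0/8.0 = 5.2500; K_W = (4C−1)/(4C−4)+0.615/C = 1.2936; K_s = 1+0.5/C = 1.0952
F_a = (F_max−F_min)/2 = 242.5 N; F_m = (F_max+F_min)/2 = 462.5 N
τ_a = K_W·8F_aD/(πd³) = 1.2936 × 50.656 = 65.529 MPa
τ_m = K_s·8F_mD/(πd³) = 1.0952 × 96.612 = 105.81 MPa
Goodman: 1/n_f = τ_a/S_se + τ_m/S_su = 65.529/194 + 105.81/581 = 0.33778 + 0.18212 = 0.5199
n_f = 1/0.5199 = 1.923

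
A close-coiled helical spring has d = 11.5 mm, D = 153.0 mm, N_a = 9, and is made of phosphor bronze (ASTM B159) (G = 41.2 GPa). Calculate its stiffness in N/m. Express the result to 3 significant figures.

k = Gd⁴/(8D³N_a) = (41.2×10³ × 11.5⁴) / (8 × 153.0³ × 9)
  = 7.20591e+08 / 2.57874e+08 = 2.7944 N/mm = 2794.4 N/m

2790 N/m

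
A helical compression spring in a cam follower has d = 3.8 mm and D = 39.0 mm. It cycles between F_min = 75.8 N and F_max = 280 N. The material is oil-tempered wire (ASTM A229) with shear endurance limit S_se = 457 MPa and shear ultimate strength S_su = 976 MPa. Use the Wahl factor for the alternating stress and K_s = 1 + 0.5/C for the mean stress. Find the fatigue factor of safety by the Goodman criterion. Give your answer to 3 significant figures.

C = D/d = 39.0/3.8 = 10.2632; K_W = (4C−1)/(4C−4)+0.615/C = 1.1409; K_s = 1+0.5/C = 1.0487
F_a = (F_max−F_min)/2 = 102.1 N; F_m = (F_max+F_min)/2 = 177.9 N
τ_a = K_W·8F_aD/(πd³) = 1.1409 × 184.79 = 210.83 MPa
τ_m = K_s·8F_mD/(πd³) = 1.0487 × 321.98 = 337.67 MPa
Goodman: 1/n_f = τ_a/S_se + τ_m/S_su = 210.83/457 + 337.67/976 = 0.46132 + 0.34597 = 0.8073
n_f = 1/0.8073 = 1.239

1.24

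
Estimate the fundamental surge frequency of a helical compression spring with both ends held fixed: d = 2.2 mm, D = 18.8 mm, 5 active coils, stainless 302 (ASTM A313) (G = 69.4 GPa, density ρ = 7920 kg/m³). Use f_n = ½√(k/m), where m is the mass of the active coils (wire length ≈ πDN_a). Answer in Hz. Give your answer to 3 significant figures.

415 Hz

k = Gd⁴/(8D³N_a) = (69.4×10³)(2.2⁴)/(8·18.8³·5) = 6.1167 N/mm = 6116.7 N/m
Wire length L = πDN_a = π·18.8·5 = 295.31 mm
m = ρ·(πd²/4)·L = 7920 × 3.8013×10⁻⁶ m² × 0.29531 m = 0.0088907 kg
f_n = ½√(k/m) = 0.5·√(6116.7/0.0088907) = 0.5·√(6.8798e+05) = 414.72 Hz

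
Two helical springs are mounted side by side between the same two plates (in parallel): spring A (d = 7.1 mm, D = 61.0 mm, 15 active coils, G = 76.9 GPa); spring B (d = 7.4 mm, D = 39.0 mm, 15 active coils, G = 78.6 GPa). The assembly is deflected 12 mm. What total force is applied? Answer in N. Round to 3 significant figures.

483 N

k_A = Gd⁴/(8D³N_a) = (76.9×10³)(7.1⁴)/(8·61.0³·15) = 7.1745 N/mm
k_B = Gd⁴/(8D³N_a) = (78.6×10³)(7.4⁴)/(8·39.0³·15) = 33.111 N/mm
Parallel: k_eq = 7.1745 + 33.111 = 40.286 N/mm
F = k_eq·δ = 40.286·12 = 483.43 N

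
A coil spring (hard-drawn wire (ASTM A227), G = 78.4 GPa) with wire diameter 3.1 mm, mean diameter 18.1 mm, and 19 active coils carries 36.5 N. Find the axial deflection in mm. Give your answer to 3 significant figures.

k = Gd⁴/(8D³N_a) = (78.4×10³)(3.1⁴)/(8·18.1³·19) = 8.0331 N/mm
δ = F/k = 36.5 / 8.0331 = 4.5437 mm

4.54 mm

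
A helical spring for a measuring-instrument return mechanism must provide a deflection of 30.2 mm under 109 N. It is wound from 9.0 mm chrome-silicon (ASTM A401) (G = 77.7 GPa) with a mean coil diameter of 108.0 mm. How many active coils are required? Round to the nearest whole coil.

14

Required rate k = F/δ = 109/30.2 = 3.6093 N/mm
N_a = Gd⁴/(8D³k) = (77.7×10³ × 9.0⁴)/(8 × 108.0³ × 3.6093)
    = 5.0979e+08 / 3.63731e+07 = 14.02 → 14 coils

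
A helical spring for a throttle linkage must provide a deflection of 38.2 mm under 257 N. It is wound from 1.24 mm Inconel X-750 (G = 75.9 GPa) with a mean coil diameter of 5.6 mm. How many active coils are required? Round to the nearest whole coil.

Required rate k = F/δ = 257/38.2 = 6.7277 N/mm
N_a = Gd⁴/(8D³k) = (75.9×10³ × 1.24⁴)/(8 × 5.6³ × 6.7277)
    = 179444 / 9452 = 18.98 → 19 coils

19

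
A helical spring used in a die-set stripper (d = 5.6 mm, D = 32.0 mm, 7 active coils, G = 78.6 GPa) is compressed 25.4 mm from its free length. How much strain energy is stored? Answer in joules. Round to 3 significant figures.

k = Gd⁴/(8D³N_a) = (78.6×10³)(5.6⁴)/(8·32.0³·7) = 42.125 N/mm
U = ½kδ² = 0.5 × 42.125 × 25.4² = 13589 N·mm = 13.589 J

13.6 J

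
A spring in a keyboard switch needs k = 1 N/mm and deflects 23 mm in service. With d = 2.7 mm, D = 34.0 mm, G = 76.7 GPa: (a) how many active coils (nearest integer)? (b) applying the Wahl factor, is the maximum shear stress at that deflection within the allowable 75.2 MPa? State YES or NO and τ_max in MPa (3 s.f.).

N_a = Gd⁴/(8D³k) = (76.7×10³)(2.7⁴)/(8·34.0³·1) = 12.96 → N_a = 13
Actual rate k = Gd⁴/(8D³·13) = 0.9972 N/mm
Working load F = kδ = 0.9972·23 = 22.935 N
C = 34.0/2.7 = 12.5926; K_W = (4C−1)/(4C−4)+0.615/C = 1.1135
τ_max = K_W·8FD/(πd³) = 1.1135·100.89 = 112.34 MPa
τ_max > 75.2 MPa → exceeds allowable

(a) 13 coils; (b) NO, τ_max = 112 MPa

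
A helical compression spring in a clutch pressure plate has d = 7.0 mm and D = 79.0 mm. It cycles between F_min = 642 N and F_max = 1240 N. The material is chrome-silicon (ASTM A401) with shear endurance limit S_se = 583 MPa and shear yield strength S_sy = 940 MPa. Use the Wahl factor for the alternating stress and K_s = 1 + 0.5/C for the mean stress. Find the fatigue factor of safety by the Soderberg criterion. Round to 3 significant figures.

C = D/d = 79.0/7.0 = 11.2857; K_W = (4C−1)/(4C−4)+0.615/C = 1.1274; K_s = 1+0.5/C = 1.0443
F_a = (F_max−F_min)/2 = 299 N; F_m = (F_max+F_min)/2 = 941 N
τ_a = K_W·8F_aD/(πd³) = 1.1274 × 175.37 = 197.71 MPa
τ_m = K_s·8F_mD/(πd³) = 1.0443 × 551.9 = 576.35 MPa
Soderberg: 1/n_f = τ_a/S_se + τ_m/S_sy = 197.71/583 + 576.35/940 = 0.33912 + 0.61314 = 0.95227
n_f = 1/0.95227 = 1.05

1.05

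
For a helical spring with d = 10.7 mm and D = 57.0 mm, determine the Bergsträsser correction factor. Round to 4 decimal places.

1.2731

C = D/d = 57.0/10.7 = 5.3271
K_B = (4C+2)/(4C−3) = 23.308/18.308 = 1.2731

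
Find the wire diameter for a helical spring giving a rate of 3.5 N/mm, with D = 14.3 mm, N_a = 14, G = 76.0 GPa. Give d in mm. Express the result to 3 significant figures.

d = (8D³N_a·k / G)^(1/4) = (8·14.3³·14·3.5 / (76.0×10³))^0.25
  = (15.083)^0.25 = 1.9707 mm

1.97 mm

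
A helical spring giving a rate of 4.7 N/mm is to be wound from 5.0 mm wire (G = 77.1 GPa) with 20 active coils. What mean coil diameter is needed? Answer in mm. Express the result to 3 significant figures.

D = (Gd⁴/(8N_a·k))^(1/3) = (77.1×10³·5.0⁴/(8·20·4.7))^(1/3)
  = (64079.1)^(1/3) = 40.0165 mm

40.0 mm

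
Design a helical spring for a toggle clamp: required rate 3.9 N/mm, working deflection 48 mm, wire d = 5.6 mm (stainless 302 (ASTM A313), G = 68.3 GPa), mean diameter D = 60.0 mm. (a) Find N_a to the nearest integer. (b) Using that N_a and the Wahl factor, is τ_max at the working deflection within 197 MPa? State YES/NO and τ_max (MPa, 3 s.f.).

N_a = Gd⁴/(8D³k) = (68.3×10³)(5.6⁴)/(8·60.0³·3.9) = 9.967 → N_a = 10
Actual rate k = Gd⁴/(8D³·10) = 3.8871 N/mm
Working load F = kδ = 3.8871·48 = 186.58 N
C = 60.0/5.6 = 10.7143; K_W = (4C−1)/(4C−4)+0.615/C = 1.1346
τ_max = K_W·8FD/(πd³) = 1.1346·162.33 = 184.18 MPa
τ_max ≤ 197 MPa → acceptable

(a) 10 coils; (b) YES, τ_max = 184 MPa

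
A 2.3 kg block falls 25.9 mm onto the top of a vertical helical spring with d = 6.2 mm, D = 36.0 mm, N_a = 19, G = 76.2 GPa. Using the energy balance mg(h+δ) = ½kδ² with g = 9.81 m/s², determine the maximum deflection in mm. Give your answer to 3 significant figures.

k = Gd⁴/(8D³N_a) = (76.2×10³)(6.2⁴)/(8·36.0³·19) = 15.877 N/mm
W = mg = 2.3 × 9.81 = 22.563 N
½kδ² − Wδ − Wh = 0 → δ = (W + √(W² + 2kWh))/k
δ = (22.563 + √(509.09 + 18556.6))/15.877 = (22.563 + 138.08)/15.877 = 10.118 mm

10.1 mm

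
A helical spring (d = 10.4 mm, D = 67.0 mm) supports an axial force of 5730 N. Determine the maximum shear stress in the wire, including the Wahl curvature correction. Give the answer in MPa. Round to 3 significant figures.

Spring index C = D/d = 67.0/10.4 = 6.4423
K_W = (4C−1)/(4C−4) + 0.615/C = 24.769/21.769 + 0.0955 = 1.2333
τ₀ = 8FD/(πd³) = 8·5730·67.0/(π·10.4³) = 3.07128e+06/3533.9 = 869.1 MPa
τ_max = K·τ₀ = 1.2333 × 869.1 = 1071.8 MPa

1070 MPa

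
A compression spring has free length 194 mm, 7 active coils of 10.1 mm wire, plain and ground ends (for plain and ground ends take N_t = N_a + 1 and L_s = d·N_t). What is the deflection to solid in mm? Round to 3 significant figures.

113 mm

N_t = 8; L_s = 10.1·8 = 80.8 mm
δ_solid = L₀ − L_s = 194 − 80.8 = 113.2 mm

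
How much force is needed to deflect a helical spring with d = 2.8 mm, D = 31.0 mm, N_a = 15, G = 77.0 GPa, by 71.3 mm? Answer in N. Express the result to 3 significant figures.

94.4 N

k = Gd⁴/(8D³N_a) = (77.0×10³)(2.8⁴)/(8·31.0³·15) = 1.3239 N/mm
F = k·δ = 1.3239 × 71.3 = 94.394 N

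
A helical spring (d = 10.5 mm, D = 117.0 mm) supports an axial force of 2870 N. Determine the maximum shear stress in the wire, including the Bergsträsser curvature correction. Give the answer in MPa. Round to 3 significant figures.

827 MPa

Spring index C = D/d = 117.0/10.5 = 11.1429
K_B = (4C+2)/(4C−3) = 46.571/41.571 = 1.1203
τ₀ = 8FD/(πd³) = 8·2870·117.0/(π·10.5³) = 2.68632e+06/3636.8 = 738.65 MPa
τ_max = K·τ₀ = 1.1203 × 738.65 = 827.49 MPa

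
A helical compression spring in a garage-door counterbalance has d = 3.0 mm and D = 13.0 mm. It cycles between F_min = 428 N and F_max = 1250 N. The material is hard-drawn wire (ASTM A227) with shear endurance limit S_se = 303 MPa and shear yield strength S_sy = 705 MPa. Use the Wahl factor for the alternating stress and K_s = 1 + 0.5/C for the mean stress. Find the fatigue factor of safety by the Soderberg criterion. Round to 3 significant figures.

0.256

C = D/d = 13.0/3.0 = 4.3333; K_W = (4C−1)/(4C−4)+0.615/C = 1.3669; K_s = 1+0.5/C = 1.1154
F_a = (F_max−F_min)/2 = 411 N; F_m = (F_max+F_min)/2 = 839 N
τ_a = K_W·8F_aD/(πd³) = 1.3669 × 503.92 = 688.82 MPa
τ_m = K_s·8F_mD/(πd³) = 1.1154 × 1028.7 = 1147.4 MPa
Soderberg: 1/n_f = τ_a/S_se + τ_m/S_sy = 688.82/303 + 1147.4/705 = 2.27333 + 1.62749 = 3.9008
n_f = 1/3.9008 = 0.2564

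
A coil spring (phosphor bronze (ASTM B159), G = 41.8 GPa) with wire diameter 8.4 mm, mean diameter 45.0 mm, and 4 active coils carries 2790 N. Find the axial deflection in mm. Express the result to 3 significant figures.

k = Gd⁴/(8D³N_a) = (41.8×10³)(8.4⁴)/(8·45.0³·4) = 71.368 N/mm
δ = F/k = 2790 / 71.368 = 39.093 mm

39.1 mm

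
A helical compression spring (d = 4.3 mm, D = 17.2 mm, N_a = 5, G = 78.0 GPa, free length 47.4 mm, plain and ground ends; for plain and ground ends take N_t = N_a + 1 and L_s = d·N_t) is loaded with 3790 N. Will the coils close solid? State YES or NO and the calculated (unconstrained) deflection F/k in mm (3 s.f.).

k = Gd⁴/(8D³N_a) = (78.0×10³)(4.3⁴)/(8·17.2³·5) = 131.02 N/mm
N_t = 6; L_s = 4.3·6 = 25.8 mm; δ_solid = L₀ − L_s = 47.4 − 25.8 = 21.6 mm
δ = F/k = 3790/131.02 = 28.928 mm
δ ≥ δ_solid → spring goes solid

YES, δ = 28.9 mm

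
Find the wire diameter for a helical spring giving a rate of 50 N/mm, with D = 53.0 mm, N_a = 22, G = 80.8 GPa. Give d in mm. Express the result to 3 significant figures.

d = (8D³N_a·k / G)^(1/4) = (8·53.0³·22·50 / (80.8×10³))^0.25
  = (16214)^0.25 = 11.2843 mm

11.3 mm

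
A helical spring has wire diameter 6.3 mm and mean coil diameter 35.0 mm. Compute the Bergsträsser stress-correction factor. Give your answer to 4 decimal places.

C = D/d = 35.0/6.3 = 5.5556
K_B = (4C+2)/(4C−3) = 24.222/19.222 = 1.2601

1.2601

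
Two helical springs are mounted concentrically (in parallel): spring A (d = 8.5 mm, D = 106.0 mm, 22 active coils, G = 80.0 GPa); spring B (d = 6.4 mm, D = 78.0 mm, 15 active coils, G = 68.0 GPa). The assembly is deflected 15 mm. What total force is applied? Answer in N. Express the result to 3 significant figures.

k_A = Gd⁴/(8D³N_a) = (80.0×10³)(8.5⁴)/(8·106.0³·22) = 1.9922 N/mm
k_B = Gd⁴/(8D³N_a) = (68.0×10³)(6.4⁴)/(8·78.0³·15) = 2.0034 N/mm
Parallel: k_eq = 1.9922 + 2.0034 = 3.9956 N/mm
F = k_eq·δ = 3.9956·15 = 59.934 N

59.9 N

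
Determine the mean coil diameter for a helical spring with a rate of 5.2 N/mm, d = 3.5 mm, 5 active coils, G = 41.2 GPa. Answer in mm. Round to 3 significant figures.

31.0 mm

D = (Gd⁴/(8N_a·k))^(1/3) = (41.2×10³·3.5⁴/(8·5·5.2))^(1/3)
  = (29723.9)^(1/3) = 30.9767 mm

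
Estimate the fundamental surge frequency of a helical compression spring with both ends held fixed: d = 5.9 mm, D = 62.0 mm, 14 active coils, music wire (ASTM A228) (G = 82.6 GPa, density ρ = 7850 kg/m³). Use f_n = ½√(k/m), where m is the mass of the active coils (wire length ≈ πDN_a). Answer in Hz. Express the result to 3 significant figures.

k = Gd⁴/(8D³N_a) = (82.6×10³)(5.9⁴)/(8·62.0³·14) = 3.7497 N/mm = 3749.7 N/m
Wire length L = πDN_a = π·62.0·14 = 2726.9 mm
m = ρ·(πd²/4)·L = 7850 × 27.34×10⁻⁶ m² × 2.7269 m = 0.58524 kg
f_n = ½√(k/m) = 0.5·√(3749.7/0.58524) = 0.5·√(6407.1) = 40.022 Hz

40.0 Hz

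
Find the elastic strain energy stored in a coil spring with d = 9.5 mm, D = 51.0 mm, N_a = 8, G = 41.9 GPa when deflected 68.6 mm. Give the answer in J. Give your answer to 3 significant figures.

k = Gd⁴/(8D³N_a) = (41.9×10³)(9.5⁴)/(8·51.0³·8) = 40.199 N/mm
U = ½kδ² = 0.5 × 40.199 × 68.6² = 94588 N·mm = 94.588 J

94.6 J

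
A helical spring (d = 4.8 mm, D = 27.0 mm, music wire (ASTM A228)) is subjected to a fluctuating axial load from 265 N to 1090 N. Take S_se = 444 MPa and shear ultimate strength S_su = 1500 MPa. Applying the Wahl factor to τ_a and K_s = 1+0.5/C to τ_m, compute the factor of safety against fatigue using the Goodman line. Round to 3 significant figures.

0.961

C = D/d = 27.0/4.8 = 5.6250; K_W = (4C−1)/(4C−4)+0.615/C = 1.2715; K_s = 1+0.5/C = 1.0889
F_a = (F_max−F_min)/2 = 412.5 N; F_m = (F_max+F_min)/2 = 677.5 N
τ_a = K_W·8F_aD/(πd³) = 1.2715 × 256.45 = 326.08 MPa
τ_m = K_s·8F_mD/(πd³) = 1.0889 × 421.2 = 458.64 MPa
Goodman: 1/n_f = τ_a/S_se + τ_m/S_su = 326.08/444 + 458.64/1500 = 0.73441 + 0.30576 = 1.0402
n_f = 1/1.0402 = 0.9614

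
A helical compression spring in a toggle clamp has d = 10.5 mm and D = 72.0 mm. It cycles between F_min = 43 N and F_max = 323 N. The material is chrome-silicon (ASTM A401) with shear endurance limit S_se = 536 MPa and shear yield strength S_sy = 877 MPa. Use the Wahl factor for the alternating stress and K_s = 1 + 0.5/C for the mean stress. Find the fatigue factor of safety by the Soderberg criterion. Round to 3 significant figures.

11.7

C = D/d = 72.0/10.5 = 6.8571; K_W = (4C−1)/(4C−4)+0.615/C = 1.2177; K_s = 1+0.5/C = 1.0729
F_a = (F_max−F_min)/2 = 140 N; F_m = (F_max+F_min)/2 = 183 N
τ_a = K_W·8F_aD/(πd³) = 1.2177 × 22.173 = 27.001 MPa
τ_m = K_s·8F_mD/(πd³) = 1.0729 × 28.984 = 31.097 MPa
Soderberg: 1/n_f = τ_a/S_se + τ_m/S_sy = 27.001/536 + 31.097/877 = 0.05038 + 0.03546 = 0.085834
n_f = 1/0.085834 = 11.65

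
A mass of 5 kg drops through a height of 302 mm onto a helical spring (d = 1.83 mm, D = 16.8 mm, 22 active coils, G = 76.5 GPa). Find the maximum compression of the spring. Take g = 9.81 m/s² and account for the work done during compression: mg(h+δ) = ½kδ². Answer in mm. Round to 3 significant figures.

224 mm

k = Gd⁴/(8D³N_a) = (76.5×10³)(1.83⁴)/(8·16.8³·22) = 1.0281 N/mm
W = mg = 5 × 9.81 = 49.05 N
½kδ² − Wδ − Wh = 0 → δ = (W + √(W² + 2kWh))/k
δ = (49.05 + √(2405.9 + 30458))/1.0281 = (49.05 + 181.28)/1.0281 = 224.04 mm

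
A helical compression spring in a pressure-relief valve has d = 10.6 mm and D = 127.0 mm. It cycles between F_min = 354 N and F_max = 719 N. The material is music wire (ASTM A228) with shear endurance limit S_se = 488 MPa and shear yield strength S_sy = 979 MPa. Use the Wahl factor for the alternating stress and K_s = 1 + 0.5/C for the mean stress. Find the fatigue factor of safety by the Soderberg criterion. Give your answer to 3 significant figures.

C = D/d = 127.0/10.6 = 11.9811; K_W = (4C−1)/(4C−4)+0.615/C = 1.1196; K_s = 1+0.5/C = 1.0417
F_a = (F_max−F_min)/2 = 182.5 N; F_m = (F_max+F_min)/2 = 536.5 N
τ_a = K_W·8F_aD/(πd³) = 1.1196 × 49.555 = 55.483 MPa
τ_m = K_s·8F_mD/(πd³) = 1.0417 × 145.68 = 151.76 MPa
Soderberg: 1/n_f = τ_a/S_se + τ_m/S_sy = 55.483/488 + 151.76/979 = 0.11370 + 0.15501 = 0.26871
n_f = 1/0.26871 = 3.721

3.72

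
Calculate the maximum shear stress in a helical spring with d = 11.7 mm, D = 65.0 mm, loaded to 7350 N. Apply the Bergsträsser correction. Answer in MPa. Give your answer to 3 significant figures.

957 MPa

Spring index C = D/d = 65.0/11.7 = 5.5556
K_B = (4C+2)/(4C−3) = 24.222/19.222 = 1.2601
τ₀ = 8FD/(πd³) = 8·7350·65.0/(π·11.7³) = 3.822e+06/5031.6 = 759.6 MPa
τ_max = K·τ₀ = 1.2601 × 759.6 = 957.18 MPa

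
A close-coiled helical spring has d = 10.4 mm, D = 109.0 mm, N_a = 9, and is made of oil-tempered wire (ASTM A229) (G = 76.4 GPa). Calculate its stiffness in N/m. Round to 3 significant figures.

9590 N/m

k = Gd⁴/(8D³N_a) = (76.4×10³ × 10.4⁴) / (8 × 109.0³ × 9)
  = 8.93772e+08 / 9.32421e+07 = 9.5855 N/mm = 9585.5 N/m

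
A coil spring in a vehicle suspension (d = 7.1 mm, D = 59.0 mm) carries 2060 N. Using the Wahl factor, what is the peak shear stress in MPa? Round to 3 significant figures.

1020 MPa

Spring index C = D/d = 59.0/7.1 = 8.3099
K_W = (4C−1)/(4C−4) + 0.615/C = 32.239/29.239 + 0.0740 = 1.1766
τ₀ = 8FD/(πd³) = 8·2060·59.0/(π·7.1³) = 972320/1124.4 = 864.74 MPa
τ_max = K·τ₀ = 1.1766 × 864.74 = 1017.5 MPa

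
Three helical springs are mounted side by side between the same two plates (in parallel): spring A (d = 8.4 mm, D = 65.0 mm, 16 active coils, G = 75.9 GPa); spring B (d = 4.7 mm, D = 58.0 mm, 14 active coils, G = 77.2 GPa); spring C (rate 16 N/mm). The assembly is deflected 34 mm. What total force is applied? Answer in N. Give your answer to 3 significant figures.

968 N

k_A = Gd⁴/(8D³N_a) = (75.9×10³)(8.4⁴)/(8·65.0³·16) = 10.75 N/mm
k_B = Gd⁴/(8D³N_a) = (77.2×10³)(4.7⁴)/(8·58.0³·14) = 1.7239 N/mm
Parallel: k_eq = 10.75 + 1.7239 + 16 = 28.474 N/mm
F = k_eq·δ = 28.474·34 = 968.11 N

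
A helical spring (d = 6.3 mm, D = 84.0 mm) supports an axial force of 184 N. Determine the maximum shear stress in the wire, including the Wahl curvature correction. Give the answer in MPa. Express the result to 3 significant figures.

174 MPa

Spring index C = D/d = 84.0/6.3 = 13.3333
K_W = (4C−1)/(4C−4) + 0.615/C = 52.333/49.333 + 0.0461 = 1.1069
τ₀ = 8FD/(πd³) = 8·184·84.0/(π·6.3³) = 123648/785.55 = 157.4 MPa
τ_max = K·τ₀ = 1.1069 × 157.4 = 174.24 MPa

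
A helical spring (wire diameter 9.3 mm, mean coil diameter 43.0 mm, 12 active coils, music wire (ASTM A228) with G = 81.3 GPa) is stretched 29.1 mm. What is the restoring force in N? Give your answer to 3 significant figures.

k = Gd⁴/(8D³N_a) = (81.3×10³)(9.3⁴)/(8·43.0³·12) = 79.679 N/mm
F = k·δ = 79.679 × 29.1 = 2318.7 N

2320 N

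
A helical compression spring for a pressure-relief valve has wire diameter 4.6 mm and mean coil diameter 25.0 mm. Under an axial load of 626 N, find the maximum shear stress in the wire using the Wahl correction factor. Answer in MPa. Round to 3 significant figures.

525 MPa

Spring index C = D/d = 25.0/4.6 = 5.4348
K_W = (4C−1)/(4C−4) + 0.615/C = 20.739/17.739 + 0.1132 = 1.2823
τ₀ = 8FD/(πd³) = 8·626·25.0/(π·4.6³) = 125200/305.79 = 409.43 MPa
τ_max = K·τ₀ = 1.2823 × 409.43 = 525 MPa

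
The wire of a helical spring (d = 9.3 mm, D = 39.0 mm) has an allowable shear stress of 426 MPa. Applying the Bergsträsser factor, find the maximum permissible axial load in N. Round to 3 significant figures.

C = D/d = 39.0/9.3 = 4.1935
K_B = (4C+2)/(4C−3) = 18.774/13.774 = 1.3630
τ_max = K·8FD/(πd³) → F_max = τ_allow·πd³/(8DK)
F_max = 426·π·9.3³/(8·39.0·1.3630) = 1.0765e+06/425.26 = 2531.4 N

2530 N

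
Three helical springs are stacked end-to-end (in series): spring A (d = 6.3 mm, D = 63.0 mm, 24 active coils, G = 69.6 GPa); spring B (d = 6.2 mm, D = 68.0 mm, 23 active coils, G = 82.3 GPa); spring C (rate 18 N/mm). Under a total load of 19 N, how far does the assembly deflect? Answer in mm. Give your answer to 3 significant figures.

18.4 mm

k_A = Gd⁴/(8D³N_a) = (69.6×10³)(6.3⁴)/(8·63.0³·24) = 2.2837 N/mm
k_B = Gd⁴/(8D³N_a) = (82.3×10³)(6.2⁴)/(8·68.0³·23) = 2.1019 N/mm
Series: 1/k_eq = 1/2.2837 + 1/2.1019 + 1/18 = 0.96918; k_eq = 1.0318 N/mm
δ = F/k_eq = 19/1.0318 = 18.414 mm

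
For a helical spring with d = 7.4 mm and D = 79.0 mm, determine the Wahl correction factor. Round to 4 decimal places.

1.1351

C = D/d = 79.0/7.4 = 10.6757
K_W = (4C−1)/(4C−4) + 0.615/C = 41.703/38.703 + 0.0576 = 1.1351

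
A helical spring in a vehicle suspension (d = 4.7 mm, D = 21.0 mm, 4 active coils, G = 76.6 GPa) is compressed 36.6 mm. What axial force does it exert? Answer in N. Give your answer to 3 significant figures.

4620 N

k = Gd⁴/(8D³N_a) = (76.6×10³)(4.7⁴)/(8·21.0³·4) = 126.13 N/mm
F = k·δ = 126.13 × 36.6 = 4616.3 N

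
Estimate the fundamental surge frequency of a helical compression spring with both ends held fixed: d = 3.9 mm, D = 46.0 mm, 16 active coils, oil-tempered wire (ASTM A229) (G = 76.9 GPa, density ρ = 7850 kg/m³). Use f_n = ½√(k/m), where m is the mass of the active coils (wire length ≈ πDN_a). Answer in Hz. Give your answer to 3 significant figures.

k = Gd⁴/(8D³N_a) = (76.9×10³)(3.9⁴)/(8·46.0³·16) = 1.4279 N/mm = 1427.9 N/m
Wire length L = πDN_a = π·46.0·16 = 2312.2 mm
m = ρ·(πd²/4)·L = 7850 × 11.946×10⁻⁶ m² × 2.3122 m = 0.21683 kg
f_n = ½√(k/m) = 0.5·√(1427.9/0.21683) = 0.5·√(6585.4) = 40.575 Hz

40.6 Hz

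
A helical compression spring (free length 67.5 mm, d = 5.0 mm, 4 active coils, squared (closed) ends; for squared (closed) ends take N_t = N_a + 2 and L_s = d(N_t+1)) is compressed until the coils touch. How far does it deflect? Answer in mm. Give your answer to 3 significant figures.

N_t = 6; L_s = 5.0·7 = 35 mm
δ_solid = L₀ − L_s = 67.5 − 35 = 32.5 mm

32.5 mm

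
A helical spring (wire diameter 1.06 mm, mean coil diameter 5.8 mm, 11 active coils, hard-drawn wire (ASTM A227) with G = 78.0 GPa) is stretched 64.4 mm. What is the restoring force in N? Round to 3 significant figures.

369 N

k = Gd⁴/(8D³N_a) = (78.0×10³)(1.06⁴)/(8·5.8³·11) = 5.7352 N/mm
F = k·δ = 5.7352 × 64.4 = 369.35 N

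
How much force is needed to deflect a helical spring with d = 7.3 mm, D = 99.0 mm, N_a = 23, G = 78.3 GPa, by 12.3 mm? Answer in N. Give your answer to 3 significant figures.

15.3 N

k = Gd⁴/(8D³N_a) = (78.3×10³)(7.3⁴)/(8·99.0³·23) = 1.2455 N/mm
F = k·δ = 1.2455 × 12.3 = 15.319 N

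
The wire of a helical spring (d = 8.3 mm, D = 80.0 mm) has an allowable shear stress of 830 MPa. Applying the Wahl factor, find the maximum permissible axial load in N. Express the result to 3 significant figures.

2020 N

C = D/d = 80.0/8.3 = 9.6386
K_W = (4C−1)/(4C−4) + 0.615/C = 37.554/34.554 + 0.0638 = 1.1506
τ_max = K·8FD/(πd³) → F_max = τ_allow·πd³/(8DK)
F_max = 830·π·8.3³/(8·80.0·1.1506) = 1.4909e+06/736.4 = 2024.6 N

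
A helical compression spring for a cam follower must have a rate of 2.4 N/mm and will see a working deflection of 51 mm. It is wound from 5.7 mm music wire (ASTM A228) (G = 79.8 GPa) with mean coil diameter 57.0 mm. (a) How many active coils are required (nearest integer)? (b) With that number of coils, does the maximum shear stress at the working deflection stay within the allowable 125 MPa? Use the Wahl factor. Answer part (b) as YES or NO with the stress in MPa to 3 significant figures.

N_a = Gd⁴/(8D³k) = (79.8×10³)(5.7⁴)/(8·57.0³·2.4) = 23.69 → N_a = 24
Actual rate k = Gd⁴/(8D³·24) = 2.3691 N/mm
Working load F = kδ = 2.3691·51 = 120.82 N
C = 57.0/5.7 = 10.0000; K_W = (4C−1)/(4C−4)+0.615/C = 1.1448
τ_max = K_W·8FD/(πd³) = 1.1448·94.697 = 108.41 MPa
τ_max ≤ 125 MPa → acceptable

(a) 24 coils; (b) YES, τ_max = 108 MPa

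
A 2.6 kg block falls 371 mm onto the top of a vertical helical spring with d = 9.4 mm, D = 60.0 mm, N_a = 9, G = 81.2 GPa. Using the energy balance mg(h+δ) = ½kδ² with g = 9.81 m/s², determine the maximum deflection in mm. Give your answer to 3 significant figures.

22.2 mm

k = Gd⁴/(8D³N_a) = (81.2×10³)(9.4⁴)/(8·60.0³·9) = 40.764 N/mm
W = mg = 2.6 × 9.81 = 25.506 N
½kδ² − Wδ − Wh = 0 → δ = (W + √(W² + 2kWh))/k
δ = (25.506 + √(650.56 + 771485))/40.764 = (25.506 + 878.71)/40.764 = 22.182 mm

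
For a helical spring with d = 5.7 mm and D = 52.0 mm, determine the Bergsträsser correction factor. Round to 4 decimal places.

1.1493

C = D/d = 52.0/5.7 = 9.1228
K_B = (4C+2)/(4C−3) = 38.491/33.491 = 1.1493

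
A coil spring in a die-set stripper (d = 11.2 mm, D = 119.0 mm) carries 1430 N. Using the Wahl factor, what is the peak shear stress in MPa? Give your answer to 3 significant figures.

Spring index C = D/d = 119.0/11.2 = 10.6250
K_W = (4C−1)/(4C−4) + 0.615/C = 41.500/38.500 + 0.0579 = 1.1358
τ₀ = 8FD/(πd³) = 8·1430·119.0/(π·11.2³) = 1.36136e+06/4413.7 = 308.44 MPa
τ_max = K·τ₀ = 1.1358 × 308.44 = 350.33 MPa

350 MPa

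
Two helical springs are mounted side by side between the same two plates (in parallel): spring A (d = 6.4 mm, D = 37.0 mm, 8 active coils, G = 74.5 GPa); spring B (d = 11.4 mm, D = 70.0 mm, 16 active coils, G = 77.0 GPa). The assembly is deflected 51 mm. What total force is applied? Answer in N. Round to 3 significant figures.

3480 N

k_A = Gd⁴/(8D³N_a) = (74.5×10³)(6.4⁴)/(8·37.0³·8) = 38.556 N/mm
k_B = Gd⁴/(8D³N_a) = (77.0×10³)(11.4⁴)/(8·70.0³·16) = 29.621 N/mm
Parallel: k_eq = 38.556 + 29.621 = 68.177 N/mm
F = k_eq·δ = 68.177·51 = 3477 N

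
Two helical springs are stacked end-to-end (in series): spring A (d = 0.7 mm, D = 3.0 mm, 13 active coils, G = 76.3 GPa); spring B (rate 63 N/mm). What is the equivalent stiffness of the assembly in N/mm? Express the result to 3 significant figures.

k_A = Gd⁴/(8D³N_a) = (76.3×10³)(0.7⁴)/(8·3.0³·13) = 6.5241 N/mm
Series: 1/k_eq = 1/6.5241 + 1/63 = 0.16915; k_eq = 5.9119 N/mm

5.91 N/mm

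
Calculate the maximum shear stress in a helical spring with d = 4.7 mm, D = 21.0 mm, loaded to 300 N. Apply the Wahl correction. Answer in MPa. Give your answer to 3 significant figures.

Spring index C = D/d = 21.0/4.7 = 4.4681
K_W = (4C−1)/(4C−4) + 0.615/C = 16.872/13.872 + 0.1376 = 1.3539
τ₀ = 8FD/(πd³) = 8·300·21.0/(π·4.7³) = 50400/326.17 = 154.52 MPa
τ_max = K·τ₀ = 1.3539 × 154.52 = 209.21 MPa

209 MPa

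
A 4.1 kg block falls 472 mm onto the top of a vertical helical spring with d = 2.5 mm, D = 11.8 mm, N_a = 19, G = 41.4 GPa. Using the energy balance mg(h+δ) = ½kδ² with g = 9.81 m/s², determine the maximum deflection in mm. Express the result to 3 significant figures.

83.0 mm

k = Gd⁴/(8D³N_a) = (41.4×10³)(2.5⁴)/(8·11.8³·19) = 6.4755 N/mm
W = mg = 4.1 × 9.81 = 40.221 N
½kδ² − Wδ − Wh = 0 → δ = (W + √(W² + 2kWh))/k
δ = (40.221 + √(1617.7 + 245864))/6.4755 = (40.221 + 497.48)/6.4755 = 83.036 mm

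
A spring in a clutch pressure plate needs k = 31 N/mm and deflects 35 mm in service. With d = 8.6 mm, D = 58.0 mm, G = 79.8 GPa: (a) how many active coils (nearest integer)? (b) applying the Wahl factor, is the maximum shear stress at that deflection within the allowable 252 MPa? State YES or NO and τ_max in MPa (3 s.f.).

N_a = Gd⁴/(8D³k) = (79.8×10³)(8.6⁴)/(8·58.0³·31) = 9.021 → N_a = 9
Actual rate k = Gd⁴/(8D³·9) = 31.073 N/mm
Working load F = kδ = 31.073·35 = 1087.5 N
C = 58.0/8.6 = 6.7442; K_W = (4C−1)/(4C−4)+0.615/C = 1.2218
τ_max = K_W·8FD/(πd³) = 1.2218·252.53 = 308.54 MPa
τ_max > 252 MPa → exceeds allowable

(a) 9 coils; (b) NO, τ_max = 309 MPa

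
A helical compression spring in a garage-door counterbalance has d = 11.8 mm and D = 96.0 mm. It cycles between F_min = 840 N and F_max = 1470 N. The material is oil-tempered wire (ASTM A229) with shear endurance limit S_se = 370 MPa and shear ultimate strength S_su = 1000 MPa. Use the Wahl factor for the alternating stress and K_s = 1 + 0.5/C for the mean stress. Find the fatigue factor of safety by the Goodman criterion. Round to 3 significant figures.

3.01

C = D/d = 96.0/11.8 = 8.1356; K_W = (4C−1)/(4C−4)+0.615/C = 1.1807; K_s = 1+0.5/C = 1.0615
F_a = (F_max−F_min)/2 = 315 N; F_m = (F_max+F_min)/2 = 1155 N
τ_a = K_W·8F_aD/(πd³) = 1.1807 × 46.868 = 55.337 MPa
τ_m = K_s·8F_mD/(πd³) = 1.0615 × 171.85 = 182.41 MPa
Goodman: 1/n_f = τ_a/S_se + τ_m/S_su = 55.337/370 + 182.41/1000 = 0.14956 + 0.18241 = 0.33197
n_f = 1/0.33197 = 3.012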